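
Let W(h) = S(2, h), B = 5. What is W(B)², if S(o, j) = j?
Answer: 25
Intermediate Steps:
W(h) = h
W(B)² = 5² = 25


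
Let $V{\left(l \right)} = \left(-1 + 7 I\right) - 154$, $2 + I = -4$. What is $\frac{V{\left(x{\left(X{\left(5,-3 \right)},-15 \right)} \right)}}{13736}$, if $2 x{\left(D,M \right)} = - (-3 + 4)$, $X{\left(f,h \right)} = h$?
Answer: $- \frac{197}{13736} \approx -0.014342$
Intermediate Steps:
$I = -6$ ($I = -2 - 4 = -6$)
$x{\left(D,M \right)} = - \frac{1}{2}$ ($x{\left(D,M \right)} = \frac{\left(-1\right) \left(-3 + 4\right)}{2} = \frac{\left(-1\right) 1}{2} = \frac{1}{2} \left(-1\right) = - \frac{1}{2}$)
$V{\left(l \right)} = -197$ ($V{\left(l \right)} = \left(-1 + 7 \left(-6\right)\right) - 154 = \left(-1 - 42\right) - 154 = -43 - 154 = -197$)
$\frac{V{\left(x{\left(X{\left(5,-3 \right)},-15 \right)} \right)}}{13736} = - \frac{197}{13736}$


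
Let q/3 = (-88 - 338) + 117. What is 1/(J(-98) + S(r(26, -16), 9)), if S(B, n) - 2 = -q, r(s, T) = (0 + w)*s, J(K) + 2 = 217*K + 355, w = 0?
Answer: -1/19984 ≈ -5.0040e-5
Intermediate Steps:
q = -927 (q = 3*((-88 - 338) + 117) = 3*(-426 + 117) = 3*(-309) = -927)
J(K) = 353 + 217*K (J(K) = -2 + (217*K + 355) = -2 + (355 + 217*K) = 353 + 217*K)
r(s, T) = 0 (r(s, T) = (0 + 0)*s = 0*s = 0)
S(B, n) = 929 (S(B, n) = 2 - 1*(-927) = 2 + 927 = 929)
1/(J(-98) + S(r(26, -16), 9)) = 1/((353 + 217*(-98)) + 929) = 1/((353 - 21266) + 929) = 1/(-20913 + 929) = 1/(-19984) = -1/19984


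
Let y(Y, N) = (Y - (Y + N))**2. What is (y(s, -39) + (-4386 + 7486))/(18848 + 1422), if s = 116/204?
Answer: 4621/20270 ≈ 0.22797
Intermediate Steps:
s = 29/51 (s = 116*(1/204) = 29/51 ≈ 0.56863)
y(Y, N) = N**2 (y(Y, N) = (Y - (N + Y))**2 = (Y + (-N - Y))**2 = (-N)**2 = N**2)
(y(s, -39) + (-4386 + 7486))/(18848 + 1422) = ((-39)**2 + (-4386 + 7486))/(18848 + 1422) = (1521 + 3100)/20270 = 4621*(1/20270) = 4621/20270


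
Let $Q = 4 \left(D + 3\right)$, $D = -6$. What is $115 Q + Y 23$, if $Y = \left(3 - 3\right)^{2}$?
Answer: $-1380$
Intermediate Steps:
$Y = 0$ ($Y = 0^{2} = 0$)
$Q = -12$ ($Q = 4 \left(-6 + 3\right) = 4 \left(-3\right) = -12$)
$115 Q + Y 23 = 115 \left(-12\right) + 0 \cdot 23 = -1380 + 0 = -1380$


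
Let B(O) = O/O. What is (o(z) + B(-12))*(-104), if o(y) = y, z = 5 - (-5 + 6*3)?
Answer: 728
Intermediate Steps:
z = -8 (z = 5 - (-5 + 18) = 5 - 1*13 = 5 - 13 = -8)
B(O) = 1
(o(z) + B(-12))*(-104) = (-8 + 1)*(-104) = -7*(-104) = 728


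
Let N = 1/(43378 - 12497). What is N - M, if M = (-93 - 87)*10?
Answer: 55585801/30881 ≈ 1800.0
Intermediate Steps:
M = -1800 (M = -180*10 = -1800)
N = 1/30881 ≈ 3.2382e-5
N - M = 1/30881 - 1*(-1800) = 1/30881 + 1800 = 55585801/30881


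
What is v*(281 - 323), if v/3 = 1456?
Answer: -183456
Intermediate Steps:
v = 4368 (v = 3*1456 = 4368)
v*(281 - 323) = 4368*(281 - 323) = 4368*(-42) = -183456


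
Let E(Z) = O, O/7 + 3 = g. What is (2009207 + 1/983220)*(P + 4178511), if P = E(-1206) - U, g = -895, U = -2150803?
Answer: 1040924536054077179/81935 ≈ 1.2704e+13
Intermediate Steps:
O = -6286 (O = -21 + 7*(-895) = -21 - 6265 = -6286)
E(Z) = -6286
P = 2144517 (P = -6286 - 1*(-2150803) = -6286 + 2150803 = 2144517)
(2009207 + 1/983220)*(P + 4178511) = (2009207 + 1/983220)*(2144517 + 4178511) = (2009207 + 1/983220)*6323028 = (1975492506541/983220)*6323028 = 1040924536054077179/81935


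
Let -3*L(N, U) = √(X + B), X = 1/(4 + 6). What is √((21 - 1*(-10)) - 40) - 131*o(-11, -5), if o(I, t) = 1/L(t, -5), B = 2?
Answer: 3*I + 131*√210/7 ≈ 271.2 + 3.0*I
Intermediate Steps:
X = ⅒ (X = 1/10 = ⅒ ≈ 0.10000)
L(N, U) = -√210/30 (L(N, U) = -√(⅒ + 2)/3 = -√210/30)
o(I, t) = -√210/7 (o(I, t) = 1/(-√210/30) = -√210/7)
√((21 - 1*(-10)) - 40) - 131*o(-11, -5) = √((21 - 1*(-10)) - 40) - (-131)*√210/7 = √((21 + 10) - 40) + 131*√210/7 = √(31 - 40) + 131*√210/7 = √(-9) + 131*√210/7 = 3*I + 131*√210/7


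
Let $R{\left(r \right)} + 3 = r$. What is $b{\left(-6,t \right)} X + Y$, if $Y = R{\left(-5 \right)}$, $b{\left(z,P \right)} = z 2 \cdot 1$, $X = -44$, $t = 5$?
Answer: $520$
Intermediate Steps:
$b{\left(z,P \right)} = 2 z$ ($b{\left(z,P \right)} = 2 z 1 = 2 z$)
$R{\left(r \right)} = -3 + r$
$Y = -8$ ($Y = -3 - 5 = -8$)
$b{\left(-6,t \right)} X + Y = 2 \left(-6\right) \left(-44\right) - 8 = \left(-12\right) \left(-44\right) - 8 = 528 - 8 = 520$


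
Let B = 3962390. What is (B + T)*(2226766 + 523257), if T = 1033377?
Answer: 13738474152641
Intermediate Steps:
(B + T)*(2226766 + 523257) = (3962390 + 1033377)*(2226766 + 523257) = 4995767*2750023 = 13738474152641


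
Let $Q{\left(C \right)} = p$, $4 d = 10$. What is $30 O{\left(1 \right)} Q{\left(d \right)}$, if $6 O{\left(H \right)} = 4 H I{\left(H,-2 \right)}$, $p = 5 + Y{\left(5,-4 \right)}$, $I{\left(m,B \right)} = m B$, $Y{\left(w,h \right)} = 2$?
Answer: $-280$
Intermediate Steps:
$d = \frac{5}{2}$ ($d = \frac{1}{4} \cdot 10 = \frac{5}{2} \approx 2.5$)
$I{\left(m,B \right)} = B m$
$p = 7$ ($p = 5 + 2 = 7$)
$O{\left(H \right)} = - \frac{4 H^{2}}{3}$ ($O{\left(H \right)} = \frac{4 H \left(- 2 H\right)}{6} = \frac{\left(-8\right) H^{2}}{6} = - \frac{4 H^{2}}{3}$)
$Q{\left(C \right)} = 7$
$30 O{\left(1 \right)} Q{\left(d \right)} = 30 \left(- \frac{4 \cdot 1^{2}}{3}\right) 7 = 30 \left(\left(- \frac{4}{3}\right) 1\right) 7 = 30 \left(- \frac{4}{3}\right) 7 = \left(-40\right) 7 = -280$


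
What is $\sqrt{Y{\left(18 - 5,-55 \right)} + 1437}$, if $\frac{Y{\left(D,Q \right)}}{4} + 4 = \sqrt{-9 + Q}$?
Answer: $\sqrt{1421 + 32 i} \approx 37.699 + 0.4244 i$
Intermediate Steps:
$Y{\left(D,Q \right)} = -16 + 4 \sqrt{-9 + Q}$
$\sqrt{Y{\left(18 - 5,-55 \right)} + 1437} = \sqrt{\left(-16 + 4 \sqrt{-9 - 55}\right) + 1437} = \sqrt{\left(-16 + 4 \sqrt{-64}\right) + 1437} = \sqrt{\left(-16 + 4 \cdot 8 i\right) + 1437} = \sqrt{\left(-16 + 32 i\right) + 1437} = \sqrt{1421 + 32 i}$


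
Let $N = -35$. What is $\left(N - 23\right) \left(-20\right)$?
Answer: $1160$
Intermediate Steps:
$\left(N - 23\right) \left(-20\right) = \left(-35 - 23\right) \left(-20\right) = \left(-58\right) \left(-20\right) = 1160$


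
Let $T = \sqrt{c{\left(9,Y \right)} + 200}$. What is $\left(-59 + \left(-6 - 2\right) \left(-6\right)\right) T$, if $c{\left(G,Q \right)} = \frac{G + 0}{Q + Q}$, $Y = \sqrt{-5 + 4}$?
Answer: $- \frac{11 \sqrt{800 - 18 i}}{2} \approx -155.57 + 1.75 i$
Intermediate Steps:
$Y = i$ ($Y = \sqrt{-1} = i \approx 1.0 i$)
$c{\left(G,Q \right)} = \frac{G}{2 Q}$
$T = \sqrt{200 - \frac{9 i}{2}}$ ($T = \sqrt{\frac{1}{2} \cdot 9 \frac{1}{i} + 200} = \sqrt{\frac{1}{2} \cdot 9 \left(- i\right) + 200} = \sqrt{- \frac{9 i}{2} + 200} = \sqrt{200 - \frac{9 i}{2}} \approx 14.143 - 0.1591 i$)
$\left(-59 + \left(-6 - 2\right) \left(-6\right)\right) T = \left(-59 + \left(-6 - 2\right) \left(-6\right)\right) \frac{\sqrt{800 - 18 i}}{2} = \left(-59 - -48\right) \frac{\sqrt{800 - 18 i}}{2} = \left(-59 + 48\right) \frac{\sqrt{800 - 18 i}}{2} = - 11 \frac{\sqrt{800 - 18 i}}{2} = - \frac{11 \sqrt{800 - 18 i}}{2}$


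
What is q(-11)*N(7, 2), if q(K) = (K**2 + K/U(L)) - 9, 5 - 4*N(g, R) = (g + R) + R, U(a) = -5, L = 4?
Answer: -1713/10 ≈ -171.30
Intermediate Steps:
N(g, R) = 5/4 - R/2 - g/4 (N(g, R) = 5/4 - ((g + R) + R)/4 = 5/4 - ((R + g) + R)/4 = 5/4 - (g + 2*R)/4 = 5/4 + (-R/2 - g/4) = 5/4 - R/2 - g/4)
q(K) = -9 + K**2 - K/5 (q(K) = (K**2 + K/(-5)) - 9 = (K**2 - K/5) - 9 = -9 + K**2 - K/5)
q(-11)*N(7, 2) = (-9 + (-11)**2 - 1/5*(-11))*(5/4 - 1/2*2 - 1/4*7) = (-9 + 121 + 11/5)*(5/4 - 1 - 7/4) = (571/5)*(-3/2) = -1713/10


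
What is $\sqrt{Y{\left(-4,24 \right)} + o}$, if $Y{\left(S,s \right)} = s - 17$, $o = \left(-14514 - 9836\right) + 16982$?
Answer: $i \sqrt{7361} \approx 85.796 i$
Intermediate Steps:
$o = -7368$ ($o = -24350 + 16982 = -7368$)
$Y{\left(S,s \right)} = -17 + s$
$\sqrt{Y{\left(-4,24 \right)} + o} = \sqrt{\left(-17 + 24\right) - 7368} = \sqrt{7 - 7368} = \sqrt{-7361} = i \sqrt{7361}$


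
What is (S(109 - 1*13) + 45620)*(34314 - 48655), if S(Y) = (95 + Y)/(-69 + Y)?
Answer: -17667122471/27 ≈ -6.5434e+8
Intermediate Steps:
S(Y) = (95 + Y)/(-69 + Y)
(S(109 - 1*13) + 45620)*(34314 - 48655) = ((95 + (109 - 1*13))/(-69 + (109 - 1*13)) + 45620)*(34314 - 48655) = ((95 + (109 - 13))/(-69 + (109 - 13)) + 45620)*(-14341) = ((95 + 96)/(-69 + 96) + 45620)*(-14341) = (191/27 + 45620)*(-14341) = (1231931/27)*(-14341) = -17667122471/27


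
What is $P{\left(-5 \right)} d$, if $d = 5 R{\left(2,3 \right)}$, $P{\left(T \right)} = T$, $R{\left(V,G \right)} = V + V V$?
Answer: $-150$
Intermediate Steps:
$R{\left(V,G \right)} = V + V^{2}$
$d = 30$ ($d = 5 \cdot 2 \left(1 + 2\right) = 5 \cdot 2 \cdot 3 = 5 \cdot 6 = 30$)
$P{\left(-5 \right)} d = \left(-5\right) 30 = -150$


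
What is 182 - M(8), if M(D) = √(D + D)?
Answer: 178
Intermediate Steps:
M(D) = √2*√D (M(D) = √(2*D) = √2*√D)
182 - M(8) = 182 - √2*√8 = 182 - √2*2*√2 = 182 - 1*4 = 182 - 4 = 178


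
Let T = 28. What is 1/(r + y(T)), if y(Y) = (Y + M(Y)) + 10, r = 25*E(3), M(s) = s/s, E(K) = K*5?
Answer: 1/414 ≈ 0.0024155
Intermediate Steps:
E(K) = 5*K
M(s) = 1
r = 375 (r = 25*(5*3) = 25*15 = 375)
y(Y) = 11 + Y (y(Y) = (Y + 1) + 10 = (1 + Y) + 10 = 11 + Y)
1/(r + y(T)) = 1/(375 + (11 + 28)) = 1/(375 + 39) = 1/414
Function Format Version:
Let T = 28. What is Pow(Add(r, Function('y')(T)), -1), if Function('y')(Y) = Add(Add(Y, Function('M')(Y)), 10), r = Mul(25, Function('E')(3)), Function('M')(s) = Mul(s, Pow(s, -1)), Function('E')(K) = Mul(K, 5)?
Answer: Rational(1, 414) ≈ 0.0024155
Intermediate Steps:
Function('E')(K) = Mul(5, K)
Function('M')(s) = 1
r = 375 (r = Mul(25, Mul(5, 3)) = Mul(25, 15) = 375)
Function('y')(Y) = Add(11, Y) (Function('y')(Y) = Add(Add(Y, 1), 10) = Add(Add(1, Y), 10) = Add(11, Y))
Pow(Add(r, Function('y')(T)), -1) = Pow(Add(375, Add(11, 28)), -1) = Pow(Add(375, 39), -1) = Pow(414, -1) = Rational(1, 414)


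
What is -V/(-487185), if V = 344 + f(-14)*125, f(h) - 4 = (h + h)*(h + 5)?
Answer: 32344/487185 ≈ 0.066390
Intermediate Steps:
f(h) = 4 + 2*h*(5 + h) (f(h) = 4 + (h + h)*(h + 5) = 4 + (2*h)*(5 + h) = 4 + 2*h*(5 + h))
V = 32344 (V = 344 + (4 + 2*(-14)² + 10*(-14))*125 = 344 + (4 + 2*196 - 140)*125 = 344 + (4 + 392 - 140)*125 = 344 + 256*125 = 344 + 32000 = 32344)
-V/(-487185) = -1*32344/(-487185) = -32344*(-1/487185) = 32344/487185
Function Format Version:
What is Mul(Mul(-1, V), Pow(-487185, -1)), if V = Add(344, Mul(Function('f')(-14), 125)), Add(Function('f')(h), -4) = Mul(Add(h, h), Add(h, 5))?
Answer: Rational(32344, 487185) ≈ 0.066390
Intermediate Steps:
Function('f')(h) = Add(4, Mul(2, h, Add(5, h))) (Function('f')(h) = Add(4, Mul(Add(h, h), Add(h, 5))) = Add(4, Mul(Mul(2, h), Add(5, h))) = Add(4, Mul(2, h, Add(5, h))))
V = 32344 (V = Add(344, Mul(Add(4, Mul(2, Pow(-14, 2)), Mul(10, -14)), 125)) = Add(344, Mul(Add(4, Mul(2, 196), -140), 125)) = Add(344, Mul(Add(4, 392, -140), 125)) = Add(344, Mul(256, 125)) = Add(344, 32000) = 32344)
Mul(Mul(-1, V), Pow(-487185, -1)) = Mul(Mul(-1, 32344), Pow(-487185, -1)) = Mul(-32344, Rational(-1, 487185)) = Rational(32344, 487185)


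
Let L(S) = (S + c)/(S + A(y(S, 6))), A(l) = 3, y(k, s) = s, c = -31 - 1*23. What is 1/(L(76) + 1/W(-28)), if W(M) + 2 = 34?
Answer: 2528/783 ≈ 3.2286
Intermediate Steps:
c = -54 (c = -31 - 23 = -54)
W(M) = 32 (W(M) = -2 + 34 = 32)
L(S) = (-54 + S)/(3 + S) (L(S) = (S - 54)/(S + 3) = (-54 + S)/(3 + S))
1/(L(76) + 1/W(-28)) = 1/((-54 + 76)/(3 + 76) + 1/32) = 1/(22/79 + 1/32) = 1/(783/2528) = 2528/783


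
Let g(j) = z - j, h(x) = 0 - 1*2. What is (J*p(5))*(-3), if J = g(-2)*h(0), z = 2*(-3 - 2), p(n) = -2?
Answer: 96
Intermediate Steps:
h(x) = -2 (h(x) = 0 - 2 = -2)
z = -10 (z = 2*(-5) = -10)
g(j) = -10 - j
J = 16 (J = (-10 - 1*(-2))*(-2) = (-10 + 2)*(-2) = -8*(-2) = 16)
(J*p(5))*(-3) = (16*(-2))*(-3) = -32*(-3) = 96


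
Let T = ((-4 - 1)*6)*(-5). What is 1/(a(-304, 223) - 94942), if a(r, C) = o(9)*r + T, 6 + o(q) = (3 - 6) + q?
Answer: -1/94792 ≈ -1.0549e-5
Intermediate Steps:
o(q) = -9 + q (o(q) = -6 + ((3 - 6) + q) = -6 + (-3 + q) = -9 + q)
T = 150 (T = -5*6*(-5) = -30*(-5) = 150)
a(r, C) = 150 (a(r, C) = (-9 + 9)*r + 150 = 0*r + 150 = 0 + 150 = 150)
1/(a(-304, 223) - 94942) = 1/(150 - 94942) = 1/(-94792) = -1/94792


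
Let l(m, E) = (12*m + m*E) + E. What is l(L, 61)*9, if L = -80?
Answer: -52011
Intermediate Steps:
l(m, E) = E + 12*m + E*m (l(m, E) = (12*m + E*m) + E = E + 12*m + E*m)
l(L, 61)*9 = (61 + 12*(-80) + 61*(-80))*9 = (61 - 960 - 4880)*9 = -5779*9 = -52011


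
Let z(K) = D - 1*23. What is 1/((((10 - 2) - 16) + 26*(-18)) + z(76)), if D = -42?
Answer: -1/541 ≈ -0.0018484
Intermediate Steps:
z(K) = -65 (z(K) = -42 - 1*23 = -42 - 23 = -65)
1/((((10 - 2) - 16) + 26*(-18)) + z(76)) = 1/((((10 - 2) - 16) + 26*(-18)) - 65) = 1/(((8 - 16) - 468) - 65) = 1/((-8 - 468) - 65) = 1/(-476 - 65) = 1/(-541) = -1/541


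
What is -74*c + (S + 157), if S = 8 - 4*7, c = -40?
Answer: 3097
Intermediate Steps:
S = -20 (S = 8 - 28 = -20)
-74*c + (S + 157) = -74*(-40) + (-20 + 157) = 2960 + 137 = 3097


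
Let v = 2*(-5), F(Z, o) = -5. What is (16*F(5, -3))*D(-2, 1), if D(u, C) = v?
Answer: 800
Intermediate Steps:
v = -10
D(u, C) = -10
(16*F(5, -3))*D(-2, 1) = (16*(-5))*(-10) = -80*(-10) = 800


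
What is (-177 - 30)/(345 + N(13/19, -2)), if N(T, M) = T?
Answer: -3933/6568 ≈ -0.59881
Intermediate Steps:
(-177 - 30)/(345 + N(13/19, -2)) = (-177 - 30)/(345 + 13/19) = -207/(345 + 13*(1/19)) = -207/(345 + 13/19) = -207/6568/19 = -207*19/6568 = -3933/6568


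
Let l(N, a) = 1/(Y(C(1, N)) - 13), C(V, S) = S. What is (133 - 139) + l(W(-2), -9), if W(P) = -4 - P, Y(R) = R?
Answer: -91/15 ≈ -6.0667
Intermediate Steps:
l(N, a) = 1/(-13 + N) (l(N, a) = 1/(N - 13) = 1/(-13 + N))
(133 - 139) + l(W(-2), -9) = (133 - 139) + 1/(-13 + (-4 - 1*(-2))) = -6 + 1/(-13 + (-4 + 2)) = -6 + 1/(-13 - 2) = -6 + 1/(-15) = -6 - 1/15 = -91/15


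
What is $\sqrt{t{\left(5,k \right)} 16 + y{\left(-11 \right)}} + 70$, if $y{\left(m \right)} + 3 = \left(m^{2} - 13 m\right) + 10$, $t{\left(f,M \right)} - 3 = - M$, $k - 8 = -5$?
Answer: $70 + \sqrt{271} \approx 86.462$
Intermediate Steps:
$k = 3$ ($k = 8 - 5 = 3$)
$t{\left(f,M \right)} = 3 - M$
$y{\left(m \right)} = 7 + m^{2} - 13 m$ ($y{\left(m \right)} = -3 + \left(\left(m^{2} - 13 m\right) + 10\right) = -3 + \left(10 + m^{2} - 13 m\right) = 7 + m^{2} - 13 m$)
$\sqrt{t{\left(5,k \right)} 16 + y{\left(-11 \right)}} + 70 = \sqrt{\left(3 - 3\right) 16 + \left(7 + \left(-11\right)^{2} - -143\right)} + 70 = \sqrt{\left(3 - 3\right) 16 + \left(7 + 121 + 143\right)} + 70 = \sqrt{0 \cdot 16 + 271} + 70 = \sqrt{0 + 271} + 70 = \sqrt{271} + 70 = 70 + \sqrt{271}$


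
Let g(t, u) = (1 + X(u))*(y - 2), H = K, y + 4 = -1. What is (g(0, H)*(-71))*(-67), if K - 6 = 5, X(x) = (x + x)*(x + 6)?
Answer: -12487125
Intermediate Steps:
y = -5 (y = -4 - 1 = -5)
X(x) = 2*x*(6 + x) (X(x) = (2*x)*(6 + x) = 2*x*(6 + x))
K = 11 (K = 6 + 5 = 11)
H = 11
g(t, u) = -7 - 14*u*(6 + u) (g(t, u) = (1 + 2*u*(6 + u))*(-5 - 2) = (1 + 2*u*(6 + u))*(-7) = -7 - 14*u*(6 + u))
(g(0, H)*(-71))*(-67) = ((-7 - 14*11*(6 + 11))*(-71))*(-67) = ((-7 - 14*11*17)*(-71))*(-67) = ((-7 - 2618)*(-71))*(-67) = -2625*(-71)*(-67) = 186375*(-67) = -12487125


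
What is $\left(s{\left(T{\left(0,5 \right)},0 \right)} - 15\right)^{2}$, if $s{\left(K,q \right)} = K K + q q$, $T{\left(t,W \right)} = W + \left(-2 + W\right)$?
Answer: $2401$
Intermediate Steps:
$T{\left(t,W \right)} = -2 + 2 W$
$s{\left(K,q \right)} = K^{2} + q^{2}$
$\left(s{\left(T{\left(0,5 \right)},0 \right)} - 15\right)^{2} = \left(\left(\left(-2 + 2 \cdot 5\right)^{2} + 0^{2}\right) - 15\right)^{2} = \left(\left(\left(-2 + 10\right)^{2} + 0\right) - 15\right)^{2} = \left(\left(8^{2} + 0\right) - 15\right)^{2} = \left(\left(64 + 0\right) - 15\right)^{2} = \left(64 - 15\right)^{2} = 49^{2} = 2401$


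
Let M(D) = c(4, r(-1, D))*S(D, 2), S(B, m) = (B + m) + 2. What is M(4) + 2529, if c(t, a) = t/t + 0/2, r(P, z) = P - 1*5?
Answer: 2537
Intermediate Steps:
S(B, m) = 2 + B + m
r(P, z) = -5 + P (r(P, z) = P - 5 = -5 + P)
c(t, a) = 1 (c(t, a) = 1 + 0*(½) = 1 + 0 = 1)
M(D) = 4 + D (M(D) = 1*(2 + D + 2) = 1*(4 + D) = 4 + D)
M(4) + 2529 = (4 + 4) + 2529 = 8 + 2529 = 2537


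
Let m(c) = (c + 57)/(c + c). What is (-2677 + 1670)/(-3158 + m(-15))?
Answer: 5035/15797 ≈ 0.31873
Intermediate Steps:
m(c) = (57 + c)/(2*c) (m(c) = (57 + c)/((2*c)) = (57 + c)*(1/(2*c)) = (57 + c)/(2*c))
(-2677 + 1670)/(-3158 + m(-15)) = (-2677 + 1670)/(-3158 + (½)*(57 - 15)/(-15)) = -1007/(-3158 + (½)*(-1/15)*42) = -1007/(-3158 - 7/5) = -1007/(-15797/5) = -1007*(-5/15797) = 5035/15797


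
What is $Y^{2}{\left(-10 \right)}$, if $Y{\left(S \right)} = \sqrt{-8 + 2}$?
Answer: $-6$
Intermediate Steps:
$Y{\left(S \right)} = i \sqrt{6}$ ($Y{\left(S \right)} = \sqrt{-6} = i \sqrt{6}$)
$Y^{2}{\left(-10 \right)} = \left(i \sqrt{6}\right)^{2} = -6$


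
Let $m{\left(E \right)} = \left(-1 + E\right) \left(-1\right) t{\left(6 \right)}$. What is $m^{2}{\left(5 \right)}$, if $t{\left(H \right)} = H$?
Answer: $576$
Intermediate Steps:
$m{\left(E \right)} = 6 - 6 E$ ($m{\left(E \right)} = \left(-1 + E\right) \left(-1\right) 6 = \left(1 - E\right) 6 = 6 - 6 E$)
$m^{2}{\left(5 \right)} = \left(6 - 30\right)^{2} = \left(-24\right)^{2} = 576$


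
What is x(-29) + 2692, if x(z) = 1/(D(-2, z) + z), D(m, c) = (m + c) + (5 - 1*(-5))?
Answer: 134599/50 ≈ 2692.0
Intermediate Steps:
D(m, c) = 10 + c + m (D(m, c) = (c + m) + (5 + 5) = (c + m) + 10 = 10 + c + m)
x(z) = 1/(8 + 2*z) (x(z) = 1/((10 + z - 2) + z) = 1/((8 + z) + z) = 1/(8 + 2*z))
x(-29) + 2692 = 1/(2*(4 - 29)) + 2692 = (½)/(-25) + 2692 = (½)*(-1/25) + 2692 = -1/50 + 2692 = 134599/50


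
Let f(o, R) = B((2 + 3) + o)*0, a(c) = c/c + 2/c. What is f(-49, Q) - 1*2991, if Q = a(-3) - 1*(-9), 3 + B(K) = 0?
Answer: -2991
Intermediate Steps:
a(c) = 1 + 2/c
B(K) = -3 (B(K) = -3 + 0 = -3)
Q = 28/3 (Q = (2 - 3)/(-3) - 1*(-9) = -1/3*(-1) + 9 = 1/3 + 9 = 28/3 ≈ 9.3333)
f(o, R) = 0 (f(o, R) = -3*0 = 0)
f(-49, Q) - 1*2991 = 0 - 1*2991 = 0 - 2991 = -2991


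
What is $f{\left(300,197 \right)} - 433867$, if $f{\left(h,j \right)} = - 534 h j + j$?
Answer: $-31993070$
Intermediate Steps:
$f{\left(h,j \right)} = j - 534 h j$ ($f{\left(h,j \right)} = - 534 h j + j = j - 534 h j$)
$f{\left(300,197 \right)} - 433867 = 197 \left(1 - 160200\right) - 433867 = 197 \left(-160199\right) - 433867 = -31559203 - 433867 = -31993070$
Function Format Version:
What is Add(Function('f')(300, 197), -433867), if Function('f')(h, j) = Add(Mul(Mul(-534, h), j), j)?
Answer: -31993070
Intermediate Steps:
Function('f')(h, j) = Add(j, Mul(-534, h, j)) (Function('f')(h, j) = Add(Mul(-534, h, j), j) = Add(j, Mul(-534, h, j)))
Add(Function('f')(300, 197), -433867) = Add(Mul(197, Add(1, Mul(-534, 300))), -433867) = Add(Mul(197, Add(1, -160200)), -433867) = Add(Mul(197, -160199), -433867) = Add(-31559203, -433867) = -31993070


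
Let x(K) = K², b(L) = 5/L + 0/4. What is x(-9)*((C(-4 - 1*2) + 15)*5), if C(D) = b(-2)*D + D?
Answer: 9720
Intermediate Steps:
b(L) = 5/L (b(L) = 5/L + 0*(¼) = 5/L + 0 = 5/L)
C(D) = -3*D/2 (C(D) = (5/(-2))*D + D = (5*(-½))*D + D = -5*D/2 + D = -3*D/2)
x(-9)*((C(-4 - 1*2) + 15)*5) = (-9)²*((-3*(-4 - 1*2)/2 + 15)*5) = 81*((-3*(-4 - 2)/2 + 15)*5) = 81*((-3/2*(-6) + 15)*5) = 81*((9 + 15)*5) = 81*(24*5) = 81*120 = 9720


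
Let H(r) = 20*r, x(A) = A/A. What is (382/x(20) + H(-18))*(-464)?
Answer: -10208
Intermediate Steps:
x(A) = 1
(382/x(20) + H(-18))*(-464) = (382/1 + 20*(-18))*(-464) = (382*1 - 360)*(-464) = (382 - 360)*(-464) = 22*(-464) = -10208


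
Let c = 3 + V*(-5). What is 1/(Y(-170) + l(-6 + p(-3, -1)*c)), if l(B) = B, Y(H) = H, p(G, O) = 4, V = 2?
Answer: -1/204 ≈ -0.0049020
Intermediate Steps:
c = -7 (c = 3 + 2*(-5) = 3 - 10 = -7)
1/(Y(-170) + l(-6 + p(-3, -1)*c)) = 1/(-170 + (-6 + 4*(-7))) = 1/(-170 + (-6 - 28)) = 1/(-170 - 34) = 1/(-204) = -1/204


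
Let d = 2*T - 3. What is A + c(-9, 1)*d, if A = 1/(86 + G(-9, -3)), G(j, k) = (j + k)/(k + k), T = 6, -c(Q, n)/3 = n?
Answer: -2375/88 ≈ -26.989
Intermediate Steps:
c(Q, n) = -3*n
G(j, k) = (j + k)/(2*k) (G(j, k) = (j + k)/((2*k)) = (j + k)*(1/(2*k)) = (j + k)/(2*k))
A = 1/88 (A = 1/(86 + (½)*(-9 - 3)/(-3)) = 1/(86 + (½)*(-⅓)*(-12)) = 1/(86 + 2) = 1/88 ≈ 0.011364)
d = 9 (d = 2*6 - 3 = 12 - 3 = 9)
A + c(-9, 1)*d = 1/88 - 3*1*9 = 1/88 - 3*9 = 1/88 - 27 = -2375/88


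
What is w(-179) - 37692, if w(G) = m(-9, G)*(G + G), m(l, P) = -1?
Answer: -37334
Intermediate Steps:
w(G) = -2*G (w(G) = -(G + G) = -2*G)
w(-179) - 37692 = -2*(-179) - 37692 = 358 - 37692 = -37334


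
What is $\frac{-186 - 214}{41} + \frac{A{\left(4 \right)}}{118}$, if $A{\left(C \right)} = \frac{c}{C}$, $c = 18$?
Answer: $- \frac{94031}{9676} \approx -9.718$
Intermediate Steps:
$A{\left(C \right)} = \frac{18}{C}$
$\frac{-186 - 214}{41} + \frac{A{\left(4 \right)}}{118} = \frac{-186 - 214}{41} + \frac{18 \cdot \frac{1}{4}}{118} = \left(-400\right) \frac{1}{41} + 18 \cdot \frac{1}{4} \cdot \frac{1}{118} = - \frac{400}{41} + \frac{9}{2} \cdot \frac{1}{118} = - \frac{400}{41} + \frac{9}{236} = - \frac{94031}{9676}$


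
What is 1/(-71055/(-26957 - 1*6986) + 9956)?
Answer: 33943/338007563 ≈ 0.00010042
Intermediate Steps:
1/(-71055/(-26957 - 1*6986) + 9956) = 1/(-71055/(-26957 - 6986) + 9956) = 1/(-71055/(-33943) + 9956) = 1/(-71055*(-1/33943) + 9956) = 1/(71055/33943 + 9956) = 1/(338007563/33943) = 33943/338007563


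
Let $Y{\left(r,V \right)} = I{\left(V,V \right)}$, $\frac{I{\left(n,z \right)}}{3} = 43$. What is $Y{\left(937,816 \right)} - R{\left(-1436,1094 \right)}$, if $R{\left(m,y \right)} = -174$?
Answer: $303$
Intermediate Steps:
$I{\left(n,z \right)} = 129$ ($I{\left(n,z \right)} = 3 \cdot 43 = 129$)
$Y{\left(r,V \right)} = 129$
$Y{\left(937,816 \right)} - R{\left(-1436,1094 \right)} = 129 - -174 = 129 + 174 = 303$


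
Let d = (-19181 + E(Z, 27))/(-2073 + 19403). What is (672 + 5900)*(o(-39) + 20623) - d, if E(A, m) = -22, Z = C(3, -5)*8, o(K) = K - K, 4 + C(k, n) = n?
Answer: 2348810408683/17330 ≈ 1.3553e+8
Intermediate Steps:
C(k, n) = -4 + n
o(K) = 0
Z = -72 (Z = (-4 - 5)*8 = -9*8 = -72)
d = -19203/17330 (d = (-19181 - 22)/(-2073 + 19403) = -19203/17330 ≈ -1.1081)
(672 + 5900)*(o(-39) + 20623) - d = (672 + 5900)*(0 + 20623) - 1*(-19203/17330) = 6572*20623 + 19203/17330 = 135534356 + 19203/17330 = 2348810408683/17330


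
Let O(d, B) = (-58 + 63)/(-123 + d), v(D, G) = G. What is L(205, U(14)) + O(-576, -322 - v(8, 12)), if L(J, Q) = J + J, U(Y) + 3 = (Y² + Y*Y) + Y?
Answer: 286585/699 ≈ 409.99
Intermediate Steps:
U(Y) = -3 + Y + 2*Y² (U(Y) = -3 + ((Y² + Y*Y) + Y) = -3 + ((Y² + Y²) + Y) = -3 + (2*Y² + Y) = -3 + (Y + 2*Y²) = -3 + Y + 2*Y²)
O(d, B) = 5/(-123 + d)
L(J, Q) = 2*J
L(205, U(14)) + O(-576, -322 - v(8, 12)) = 2*205 + 5/(-123 - 576) = 410 + 5/(-699) = 410 + 5*(-1/699) = 410 - 5/699 = 286585/699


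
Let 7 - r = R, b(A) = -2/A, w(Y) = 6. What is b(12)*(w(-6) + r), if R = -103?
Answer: -58/3 ≈ -19.333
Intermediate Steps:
r = 110 (r = 7 - 1*(-103) = 7 + 103 = 110)
b(12)*(w(-6) + r) = (-2/12)*(6 + 110) = -2*1/12*116 = -⅙*116 = -58/3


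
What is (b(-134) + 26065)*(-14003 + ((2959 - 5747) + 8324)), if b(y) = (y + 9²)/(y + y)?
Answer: -59145999891/268 ≈ -2.2069e+8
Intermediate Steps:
b(y) = (81 + y)/(2*y) (b(y) = (y + 81)/((2*y)) = (81 + y)*(1/(2*y)) = (81 + y)/(2*y))
(b(-134) + 26065)*(-14003 + ((2959 - 5747) + 8324)) = ((½)*(81 - 134)/(-134) + 26065)*(-14003 + ((2959 - 5747) + 8324)) = ((½)*(-1/134)*(-53) + 26065)*(-14003 + (-2788 + 8324)) = (53/268 + 26065)*(-14003 + 5536) = (6985473/268)*(-8467) = -59145999891/268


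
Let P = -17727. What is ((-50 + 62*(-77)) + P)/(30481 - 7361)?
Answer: -22551/23120 ≈ -0.97539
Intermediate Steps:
((-50 + 62*(-77)) + P)/(30481 - 7361) = ((-50 + 62*(-77)) - 17727)/(30481 - 7361) = ((-50 - 4774) - 17727)/23120 = (-4824 - 17727)*(1/23120) = -22551*1/23120 = -22551/23120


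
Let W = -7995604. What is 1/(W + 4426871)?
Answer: -1/3568733 ≈ -2.8021e-7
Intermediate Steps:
1/(W + 4426871) = 1/(-7995604 + 4426871) = 1/(-3568733) = -1/3568733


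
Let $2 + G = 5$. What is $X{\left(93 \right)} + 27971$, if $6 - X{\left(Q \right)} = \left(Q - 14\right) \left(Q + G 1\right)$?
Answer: $20393$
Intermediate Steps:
$G = 3$ ($G = -2 + 5 = 3$)
$X{\left(Q \right)} = 6 - \left(-14 + Q\right) \left(3 + Q\right)$ ($X{\left(Q \right)} = 6 - \left(Q - 14\right) \left(Q + 3 \cdot 1\right) = 6 - \left(-14 + Q\right) \left(Q + 3\right) = 6 - \left(-14 + Q\right) \left(3 + Q\right)$)
$X{\left(93 \right)} + 27971 = \left(48 - 93^{2} + 11 \cdot 93\right) + 27971 = \left(48 - 8649 + 1023\right) + 27971 = -7578 + 27971 = 20393$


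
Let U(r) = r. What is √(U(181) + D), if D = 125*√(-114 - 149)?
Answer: √(181 + 125*I*√263) ≈ 33.288 + 30.449*I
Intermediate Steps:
D = 125*I*√263 (D = 125*√(-263) = 125*(I*√263) = 125*I*√263 ≈ 2027.2*I)
√(U(181) + D) = √(181 + 125*I*√263)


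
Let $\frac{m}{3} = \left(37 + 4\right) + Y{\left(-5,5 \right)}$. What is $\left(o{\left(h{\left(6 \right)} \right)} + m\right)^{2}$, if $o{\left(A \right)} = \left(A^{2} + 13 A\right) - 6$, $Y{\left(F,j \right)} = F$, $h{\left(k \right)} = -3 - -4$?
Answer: $13456$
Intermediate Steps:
$h{\left(k \right)} = 1$ ($h{\left(k \right)} = -3 + 4 = 1$)
$o{\left(A \right)} = -6 + A^{2} + 13 A$
$m = 108$ ($m = 3 \left(\left(37 + 4\right) - 5\right) = 3 \left(41 - 5\right) = 3 \cdot 36 = 108$)
$\left(o{\left(h{\left(6 \right)} \right)} + m\right)^{2} = \left(\left(-6 + 1^{2} + 13 \cdot 1\right) + 108\right)^{2} = \left(\left(-6 + 1 + 13\right) + 108\right)^{2} = \left(8 + 108\right)^{2} = 116^{2} = 13456$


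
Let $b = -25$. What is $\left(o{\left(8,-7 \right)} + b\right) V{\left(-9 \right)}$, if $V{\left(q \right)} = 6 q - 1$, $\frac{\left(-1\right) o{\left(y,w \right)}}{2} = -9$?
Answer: $385$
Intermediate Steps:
$o{\left(y,w \right)} = 18$ ($o{\left(y,w \right)} = \left(-2\right) \left(-9\right) = 18$)
$V{\left(q \right)} = -1 + 6 q$
$\left(o{\left(8,-7 \right)} + b\right) V{\left(-9 \right)} = \left(18 - 25\right) \left(-1 + 6 \left(-9\right)\right) = - 7 \left(-1 - 54\right) = \left(-7\right) \left(-55\right) = 385$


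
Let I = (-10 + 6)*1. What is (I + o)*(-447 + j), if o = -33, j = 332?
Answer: 4255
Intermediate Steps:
I = -4 (I = -4*1 = -4)
(I + o)*(-447 + j) = (-4 - 33)*(-447 + 332) = -37*(-115) = 4255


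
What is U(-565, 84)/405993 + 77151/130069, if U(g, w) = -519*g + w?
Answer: 23158158318/17602367839 ≈ 1.3156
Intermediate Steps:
U(g, w) = w - 519*g
U(-565, 84)/405993 + 77151/130069 = (84 - 519*(-565))/405993 + 77151/130069 = (84 + 293235)*(1/405993) + 77151*(1/130069) = 293319*(1/405993) + 77151/130069 = 97773/135331 + 77151/130069 = 23158158318/17602367839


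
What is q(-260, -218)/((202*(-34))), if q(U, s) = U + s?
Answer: 239/3434 ≈ 0.069598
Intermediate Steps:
q(-260, -218)/((202*(-34))) = (-260 - 218)/((202*(-34))) = -478/(-6868) = -478*(-1/6868) = 239/3434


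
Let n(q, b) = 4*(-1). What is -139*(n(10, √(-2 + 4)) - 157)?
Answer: 22379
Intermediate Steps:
n(q, b) = -4
-139*(n(10, √(-2 + 4)) - 157) = -139*(-4 - 157) = -139*(-161) = 22379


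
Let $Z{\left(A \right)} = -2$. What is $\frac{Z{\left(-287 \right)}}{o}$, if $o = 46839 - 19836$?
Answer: $- \frac{2}{27003} \approx -7.4066 \cdot 10^{-5}$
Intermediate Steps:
$o = 27003$
$\frac{Z{\left(-287 \right)}}{o} = - \frac{2}{27003}$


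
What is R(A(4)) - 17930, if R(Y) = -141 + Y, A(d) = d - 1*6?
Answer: -18073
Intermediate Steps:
A(d) = -6 + d (A(d) = d - 6 = -6 + d)
R(A(4)) - 17930 = (-141 + (-6 + 4)) - 17930 = (-141 - 2) - 17930 = -143 - 17930 = -18073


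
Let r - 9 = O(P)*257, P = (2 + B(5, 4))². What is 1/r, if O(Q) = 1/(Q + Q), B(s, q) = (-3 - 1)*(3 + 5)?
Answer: 1800/16457 ≈ 0.10938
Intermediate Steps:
B(s, q) = -32 (B(s, q) = -4*8 = -32)
P = 900 (P = (2 - 32)² = (-30)² = 900)
O(Q) = 1/(2*Q)
r = 16457/1800 (r = 9 + ((½)/900)*257 = 9 + ((½)*(1/900))*257 = 9 + (1/1800)*257 = 9 + 257/1800 = 16457/1800 ≈ 9.1428)
1/r = 1/(16457/1800) = 1800/16457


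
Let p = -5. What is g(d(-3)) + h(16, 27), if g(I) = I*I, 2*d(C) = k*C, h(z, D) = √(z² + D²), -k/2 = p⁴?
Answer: 3515625 + √985 ≈ 3.5157e+6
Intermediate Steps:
k = -1250 (k = -2*(-5)⁴ = -2*625 = -1250)
h(z, D) = √(D² + z²)
d(C) = -625*C (d(C) = (-1250*C)/2 = -625*C)
g(I) = I²
g(d(-3)) + h(16, 27) = (-625*(-3))² + √(27² + 16²) = 1875² + √(729 + 256) = 3515625 + √985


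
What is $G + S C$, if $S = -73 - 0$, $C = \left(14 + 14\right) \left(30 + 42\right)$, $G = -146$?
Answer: $-147314$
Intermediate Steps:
$C = 2016$ ($C = 28 \cdot 72 = 2016$)
$S = -73$ ($S = -73 + 0 = -73$)
$G + S C = -146 - 147168 = -147314$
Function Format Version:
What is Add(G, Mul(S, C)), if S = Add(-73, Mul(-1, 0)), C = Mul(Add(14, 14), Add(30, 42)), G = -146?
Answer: -147314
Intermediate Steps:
C = 2016 (C = Mul(28, 72) = 2016)
S = -73 (S = Add(-73, 0) = -73)
Add(G, Mul(S, C)) = Add(-146, Mul(-73, 2016)) = Add(-146, -147168) = -147314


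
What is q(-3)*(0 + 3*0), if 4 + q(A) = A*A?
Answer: 0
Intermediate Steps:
q(A) = -4 + A**2 (q(A) = -4 + A*A = -4 + A**2)
q(-3)*(0 + 3*0) = (-4 + (-3)**2)*(0 + 3*0) = (-4 + 9)*(0 + 0) = 5*0 = 0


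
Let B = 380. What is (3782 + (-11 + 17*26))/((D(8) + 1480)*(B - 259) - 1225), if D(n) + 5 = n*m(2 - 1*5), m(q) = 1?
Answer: 4213/178218 ≈ 0.023640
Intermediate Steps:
D(n) = -5 + n (D(n) = -5 + n*1 = -5 + n)
(3782 + (-11 + 17*26))/((D(8) + 1480)*(B - 259) - 1225) = (3782 + (-11 + 17*26))/(((-5 + 8) + 1480)*(380 - 259) - 1225) = (3782 + (-11 + 442))/((3 + 1480)*121 - 1225) = (3782 + 431)/(1483*121 - 1225) = 4213/(179443 - 1225) = 4213/178218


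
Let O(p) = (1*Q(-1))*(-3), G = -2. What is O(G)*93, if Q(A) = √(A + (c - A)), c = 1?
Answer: -279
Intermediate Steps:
Q(A) = 1 (Q(A) = √(A + (1 - A)) = √1 = 1)
O(p) = -3 (O(p) = (1*1)*(-3) = 1*(-3) = -3)
O(G)*93 = -3*93 = -279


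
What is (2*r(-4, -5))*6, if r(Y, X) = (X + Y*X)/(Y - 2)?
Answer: -30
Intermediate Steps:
r(Y, X) = (X + X*Y)/(-2 + Y)
(2*r(-4, -5))*6 = (2*(-5*(1 - 4)/(-2 - 4)))*6 = (2*(-5*(-3)/(-6)))*6 = (2*(-5*(-⅙)*(-3)))*6 = (2*(-5/2))*6 = -5*6 = -30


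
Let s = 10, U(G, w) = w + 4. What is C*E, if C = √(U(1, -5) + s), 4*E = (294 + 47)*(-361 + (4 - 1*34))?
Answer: -399993/4 ≈ -99998.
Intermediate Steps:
U(G, w) = 4 + w
E = -133331/4 (E = ((294 + 47)*(-361 + (4 - 1*34)))/4 = (341*(-361 + (4 - 34)))/4 = (341*(-361 - 30))/4 = (341*(-391))/4 = (¼)*(-133331) = -133331/4 ≈ -33333.)
C = 3 (C = √((4 - 5) + 10) = √(-1 + 10) = √9 = 3)
C*E = 3*(-133331/4) = -399993/4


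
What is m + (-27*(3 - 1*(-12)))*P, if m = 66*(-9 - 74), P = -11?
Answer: -1023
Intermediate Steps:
m = -5478 (m = 66*(-83) = -5478)
m + (-27*(3 - 1*(-12)))*P = -5478 - 27*(3 - 1*(-12))*(-11) = -5478 - 27*(3 + 12)*(-11) = -5478 - 27*15*(-11) = -5478 - 405*(-11) = -5478 + 4455 = -1023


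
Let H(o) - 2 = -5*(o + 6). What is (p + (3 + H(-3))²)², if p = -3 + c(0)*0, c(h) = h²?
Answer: 9409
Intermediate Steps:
H(o) = -28 - 5*o (H(o) = 2 - 5*(o + 6) = 2 - 5*(6 + o) = 2 + (-30 - 5*o) = -28 - 5*o)
p = -3 (p = -3 + 0²*0 = -3 + 0*0 = -3 + 0 = -3)
(p + (3 + H(-3))²)² = (-3 + (3 + (-28 - 5*(-3)))²)² = (-3 + (3 + (-28 + 15))²)² = (-3 + (3 - 13)²)² = (-3 + (-10)²)² = (-3 + 100)² = 97² = 9409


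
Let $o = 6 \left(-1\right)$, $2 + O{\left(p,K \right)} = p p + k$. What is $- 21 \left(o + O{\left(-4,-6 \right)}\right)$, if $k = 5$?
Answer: $-273$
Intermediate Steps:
$O{\left(p,K \right)} = 3 + p^{2}$ ($O{\left(p,K \right)} = -2 + \left(p p + 5\right) = -2 + \left(p^{2} + 5\right) = -2 + \left(5 + p^{2}\right) = 3 + p^{2}$)
$o = -6$
$- 21 \left(o + O{\left(-4,-6 \right)}\right) = - 21 \left(-6 + \left(3 + \left(-4\right)^{2}\right)\right) = - 21 \left(-6 + \left(3 + 16\right)\right) = - 21 \left(-6 + 19\right) = \left(-21\right) 13 = -273$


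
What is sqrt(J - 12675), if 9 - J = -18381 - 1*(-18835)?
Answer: 8*I*sqrt(205) ≈ 114.54*I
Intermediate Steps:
J = -445 (J = 9 - (-18381 - 1*(-18835)) = 9 - (-18381 + 18835) = 9 - 1*454 = 9 - 454 = -445)
sqrt(J - 12675) = sqrt(-445 - 12675) = sqrt(-13120) = 8*I*sqrt(205)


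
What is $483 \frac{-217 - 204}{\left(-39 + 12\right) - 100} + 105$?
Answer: $\frac{216678}{127} \approx 1706.1$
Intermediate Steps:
$483 \frac{-217 - 204}{\left(-39 + 12\right) - 100} + 105 = 483 \left(- \frac{421}{-27 - 100}\right) + 105 = 483 \left(- \frac{421}{-127}\right) + 105 = 483 \left(\left(-421\right) \left(- \frac{1}{127}\right)\right) + 105 = 483 \cdot \frac{421}{127} + 105 = \frac{203343}{127} + 105 = \frac{216678}{127}$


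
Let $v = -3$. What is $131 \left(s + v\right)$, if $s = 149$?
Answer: $19126$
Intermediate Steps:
$131 \left(s + v\right) = 131 \left(149 - 3\right) = 131 \cdot 146 = 19126$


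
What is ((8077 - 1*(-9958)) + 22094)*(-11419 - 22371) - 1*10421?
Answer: -1355969331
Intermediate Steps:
((8077 - 1*(-9958)) + 22094)*(-11419 - 22371) - 1*10421 = ((8077 + 9958) + 22094)*(-33790) - 10421 = (18035 + 22094)*(-33790) - 10421 = 40129*(-33790) - 10421 = -1355958910 - 10421 = -1355969331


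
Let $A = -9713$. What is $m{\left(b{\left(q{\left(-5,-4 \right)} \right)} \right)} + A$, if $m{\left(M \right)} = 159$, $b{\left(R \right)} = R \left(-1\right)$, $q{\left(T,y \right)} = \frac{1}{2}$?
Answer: $-9554$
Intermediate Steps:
$q{\left(T,y \right)} = \frac{1}{2}$
$b{\left(R \right)} = - R$
$m{\left(b{\left(q{\left(-5,-4 \right)} \right)} \right)} + A = 159 - 9713 = -9554$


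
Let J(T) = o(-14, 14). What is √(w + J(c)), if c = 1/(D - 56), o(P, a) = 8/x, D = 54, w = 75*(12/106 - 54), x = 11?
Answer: 8*I*√21459647/583 ≈ 63.567*I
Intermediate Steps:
w = -214200/53 (w = 75*(12*(1/106) - 54) = 75*(6/53 - 54) = 75*(-2856/53) = -214200/53 ≈ -4041.5)
o(P, a) = 8/11
c = -½ (c = 1/(54 - 56) = 1/(-2) = -½ ≈ -0.50000)
J(T) = 8/11
√(w + J(c)) = √(-214200/53 + 8/11) = √(-2355776/583) = 8*I*√21459647/583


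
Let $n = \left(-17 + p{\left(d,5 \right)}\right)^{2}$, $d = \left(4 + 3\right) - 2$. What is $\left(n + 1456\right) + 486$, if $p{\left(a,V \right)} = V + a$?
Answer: $1991$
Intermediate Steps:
$d = 5$ ($d = 7 - 2 = 5$)
$n = 49$ ($n = \left(-17 + \left(5 + 5\right)\right)^{2} = \left(-17 + 10\right)^{2} = \left(-7\right)^{2} = 49$)
$\left(n + 1456\right) + 486 = \left(49 + 1456\right) + 486 = 1505 + 486 = 1991$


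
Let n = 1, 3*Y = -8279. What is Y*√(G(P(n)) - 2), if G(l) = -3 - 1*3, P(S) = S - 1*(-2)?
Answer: -16558*I*√2/3 ≈ -7805.5*I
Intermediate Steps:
Y = -8279/3 (Y = (⅓)*(-8279) = -8279/3 ≈ -2759.7)
P(S) = 2 + S (P(S) = S + 2 = 2 + S)
G(l) = -6 (G(l) = -3 - 3 = -6)
Y*√(G(P(n)) - 2) = -8279*√(-6 - 2)/3 = -16558*I*√2/3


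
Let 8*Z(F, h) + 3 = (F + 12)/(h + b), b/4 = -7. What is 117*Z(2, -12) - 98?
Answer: -23519/160 ≈ -146.99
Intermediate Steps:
b = -28 (b = 4*(-7) = -28)
Z(F, h) = -3/8 + (12 + F)/(8*(-28 + h)) (Z(F, h) = -3/8 + ((F + 12)/(h - 28))/8 = -3/8 + ((12 + F)/(-28 + h))/8 = -3/8 + (12 + F)/(8*(-28 + h)))
117*Z(2, -12) - 98 = 117*((96 + 2 - 3*(-12))/(8*(-28 - 12))) - 98 = 117*((⅛)*(96 + 2 + 36)/(-40)) - 98 = 117*((⅛)*(-1/40)*134) - 98 = 117*(-67/160) - 98 = -7839/160 - 98 = -23519/160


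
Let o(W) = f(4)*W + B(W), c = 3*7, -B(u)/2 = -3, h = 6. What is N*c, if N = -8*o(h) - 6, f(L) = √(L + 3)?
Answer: -1134 - 1008*√7 ≈ -3800.9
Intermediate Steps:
B(u) = 6 (B(u) = -2*(-3) = 6)
f(L) = √(3 + L)
c = 21
o(W) = 6 + W*√7 (o(W) = √(3 + 4)*W + 6 = √7*W + 6 = W*√7 + 6 = 6 + W*√7)
N = -54 - 48*√7 (N = -8*(6 + 6*√7) - 6 = (-48 - 48*√7) - 6 = -54 - 48*√7 ≈ -181.00)
N*c = (-54 - 48*√7)*21 = -1134 - 1008*√7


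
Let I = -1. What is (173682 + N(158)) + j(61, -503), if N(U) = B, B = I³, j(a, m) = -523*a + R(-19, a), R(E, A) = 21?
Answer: 141799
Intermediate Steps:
j(a, m) = 21 - 523*a (j(a, m) = -523*a + 21 = 21 - 523*a)
B = -1 (B = (-1)³ = -1)
N(U) = -1
(173682 + N(158)) + j(61, -503) = (173682 - 1) + (21 - 523*61) = 173681 + (21 - 31903) = 173681 - 31882 = 141799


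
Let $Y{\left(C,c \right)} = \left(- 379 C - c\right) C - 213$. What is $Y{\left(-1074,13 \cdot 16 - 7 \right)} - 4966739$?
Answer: $-441918482$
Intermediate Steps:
$Y{\left(C,c \right)} = -213 + C \left(- c - 379 C\right)$ ($Y{\left(C,c \right)} = \left(- c - 379 C\right) C - 213 = C \left(- c - 379 C\right) - 213 = -213 + C \left(- c - 379 C\right)$)
$Y{\left(-1074,13 \cdot 16 - 7 \right)} - 4966739 = \left(-213 - 379 \left(-1074\right)^{2} - - 1074 \left(13 \cdot 16 - 7\right)\right) - 4966739 = \left(-213 - 437167404 - - 1074 \left(208 - 7\right)\right) - 4966739 = \left(-213 - 437167404 - \left(-1074\right) 201\right) - 4966739 = \left(-213 - 437167404 + 215874\right) - 4966739 = -436951743 - 4966739 = -441918482$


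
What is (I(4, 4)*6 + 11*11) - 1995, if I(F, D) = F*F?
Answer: -1778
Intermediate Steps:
I(F, D) = F²
(I(4, 4)*6 + 11*11) - 1995 = (4²*6 + 11*11) - 1995 = (16*6 + 121) - 1995 = (96 + 121) - 1995 = 217 - 1995 = -1778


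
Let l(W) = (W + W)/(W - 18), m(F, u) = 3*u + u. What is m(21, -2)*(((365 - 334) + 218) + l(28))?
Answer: -10184/5 ≈ -2036.8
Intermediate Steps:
m(F, u) = 4*u
l(W) = 2*W/(-18 + W) (l(W) = (2*W)/(-18 + W) = 2*W/(-18 + W))
m(21, -2)*(((365 - 334) + 218) + l(28)) = (4*(-2))*(((365 - 334) + 218) + 2*28/(-18 + 28)) = -8*((31 + 218) + 2*28/10) = -8*(249 + 2*28*(1/10)) = -8*(249 + 28/5) = -8*1273/5 = -10184/5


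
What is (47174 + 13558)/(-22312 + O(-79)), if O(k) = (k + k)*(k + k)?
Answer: 5061/221 ≈ 22.900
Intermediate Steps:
O(k) = 4*k² (O(k) = (2*k)*(2*k) = 4*k²)
(47174 + 13558)/(-22312 + O(-79)) = (47174 + 13558)/(-22312 + 4*(-79)²) = 60732/(-22312 + 4*6241) = 60732/(-22312 + 24964) = 60732/2652 = 60732*(1/2652) = 5061/221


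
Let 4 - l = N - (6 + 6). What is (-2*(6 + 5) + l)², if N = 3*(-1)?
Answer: 9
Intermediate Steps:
N = -3
l = 19 (l = 4 - (-3 - (6 + 6)) = 4 - (-3 - 1*12) = 4 - (-3 - 12) = 4 - 1*(-15) = 4 + 15 = 19)
(-2*(6 + 5) + l)² = (-2*(6 + 5) + 19)² = (-2*11 + 19)² = (-22 + 19)² = (-3)² = 9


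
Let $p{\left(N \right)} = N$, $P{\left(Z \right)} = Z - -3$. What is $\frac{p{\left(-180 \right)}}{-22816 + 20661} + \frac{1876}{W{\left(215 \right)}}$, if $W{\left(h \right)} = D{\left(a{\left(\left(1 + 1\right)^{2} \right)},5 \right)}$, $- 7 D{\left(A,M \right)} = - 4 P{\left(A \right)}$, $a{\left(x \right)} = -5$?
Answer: $- \frac{1414901}{862} \approx -1641.4$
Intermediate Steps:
$P{\left(Z \right)} = 3 + Z$ ($P{\left(Z \right)} = Z + 3 = 3 + Z$)
$D{\left(A,M \right)} = \frac{12}{7} + \frac{4 A}{7}$ ($D{\left(A,M \right)} = - \frac{\left(-4\right) \left(3 + A\right)}{7} = - \frac{-12 - 4 A}{7} = \frac{12}{7} + \frac{4 A}{7}$)
$W{\left(h \right)} = - \frac{8}{7}$ ($W{\left(h \right)} = \frac{12}{7} + \frac{4}{7} \left(-5\right) = \frac{12}{7} - \frac{20}{7} = - \frac{8}{7}$)
$\frac{p{\left(-180 \right)}}{-22816 + 20661} + \frac{1876}{W{\left(215 \right)}} = - \frac{180}{-22816 + 20661} + \frac{1876}{- \frac{8}{7}} = - \frac{180}{-2155} + 1876 \left(- \frac{7}{8}\right) = \left(-180\right) \left(- \frac{1}{2155}\right) - \frac{3283}{2} = \frac{36}{431} - \frac{3283}{2} = - \frac{1414901}{862}$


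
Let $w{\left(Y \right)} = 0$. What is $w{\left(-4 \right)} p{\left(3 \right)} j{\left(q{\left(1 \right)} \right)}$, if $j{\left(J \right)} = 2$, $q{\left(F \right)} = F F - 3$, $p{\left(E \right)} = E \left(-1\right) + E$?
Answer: $0$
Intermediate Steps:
$p{\left(E \right)} = 0$ ($p{\left(E \right)} = - E + E = 0$)
$q{\left(F \right)} = -3 + F^{2}$ ($q{\left(F \right)} = F^{2} - 3 = -3 + F^{2}$)
$w{\left(-4 \right)} p{\left(3 \right)} j{\left(q{\left(1 \right)} \right)} = 0 \cdot 0 \cdot 2 = 0 \cdot 2 = 0$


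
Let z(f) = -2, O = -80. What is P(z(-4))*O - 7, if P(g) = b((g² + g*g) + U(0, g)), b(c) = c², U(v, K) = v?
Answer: -5127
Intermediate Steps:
P(g) = 4*g⁴ (P(g) = ((g² + g*g) + 0)² = ((g² + g²) + 0)² = (2*g² + 0)² = (2*g²)² = 4*g⁴)
P(z(-4))*O - 7 = (4*(-2)⁴)*(-80) - 7 = (4*16)*(-80) - 7 = 64*(-80) - 7 = -5120 - 7 = -5127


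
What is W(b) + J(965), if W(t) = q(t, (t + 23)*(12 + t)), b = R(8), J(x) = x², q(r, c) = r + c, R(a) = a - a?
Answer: 931501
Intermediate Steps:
R(a) = 0
q(r, c) = c + r
b = 0
W(t) = t + (12 + t)*(23 + t) (W(t) = (t + 23)*(12 + t) + t = (23 + t)*(12 + t) + t = (12 + t)*(23 + t) + t = t + (12 + t)*(23 + t))
W(b) + J(965) = (276 + 0² + 36*0) + 965² = (276 + 0 + 0) + 931225 = 276 + 931225 = 931501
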